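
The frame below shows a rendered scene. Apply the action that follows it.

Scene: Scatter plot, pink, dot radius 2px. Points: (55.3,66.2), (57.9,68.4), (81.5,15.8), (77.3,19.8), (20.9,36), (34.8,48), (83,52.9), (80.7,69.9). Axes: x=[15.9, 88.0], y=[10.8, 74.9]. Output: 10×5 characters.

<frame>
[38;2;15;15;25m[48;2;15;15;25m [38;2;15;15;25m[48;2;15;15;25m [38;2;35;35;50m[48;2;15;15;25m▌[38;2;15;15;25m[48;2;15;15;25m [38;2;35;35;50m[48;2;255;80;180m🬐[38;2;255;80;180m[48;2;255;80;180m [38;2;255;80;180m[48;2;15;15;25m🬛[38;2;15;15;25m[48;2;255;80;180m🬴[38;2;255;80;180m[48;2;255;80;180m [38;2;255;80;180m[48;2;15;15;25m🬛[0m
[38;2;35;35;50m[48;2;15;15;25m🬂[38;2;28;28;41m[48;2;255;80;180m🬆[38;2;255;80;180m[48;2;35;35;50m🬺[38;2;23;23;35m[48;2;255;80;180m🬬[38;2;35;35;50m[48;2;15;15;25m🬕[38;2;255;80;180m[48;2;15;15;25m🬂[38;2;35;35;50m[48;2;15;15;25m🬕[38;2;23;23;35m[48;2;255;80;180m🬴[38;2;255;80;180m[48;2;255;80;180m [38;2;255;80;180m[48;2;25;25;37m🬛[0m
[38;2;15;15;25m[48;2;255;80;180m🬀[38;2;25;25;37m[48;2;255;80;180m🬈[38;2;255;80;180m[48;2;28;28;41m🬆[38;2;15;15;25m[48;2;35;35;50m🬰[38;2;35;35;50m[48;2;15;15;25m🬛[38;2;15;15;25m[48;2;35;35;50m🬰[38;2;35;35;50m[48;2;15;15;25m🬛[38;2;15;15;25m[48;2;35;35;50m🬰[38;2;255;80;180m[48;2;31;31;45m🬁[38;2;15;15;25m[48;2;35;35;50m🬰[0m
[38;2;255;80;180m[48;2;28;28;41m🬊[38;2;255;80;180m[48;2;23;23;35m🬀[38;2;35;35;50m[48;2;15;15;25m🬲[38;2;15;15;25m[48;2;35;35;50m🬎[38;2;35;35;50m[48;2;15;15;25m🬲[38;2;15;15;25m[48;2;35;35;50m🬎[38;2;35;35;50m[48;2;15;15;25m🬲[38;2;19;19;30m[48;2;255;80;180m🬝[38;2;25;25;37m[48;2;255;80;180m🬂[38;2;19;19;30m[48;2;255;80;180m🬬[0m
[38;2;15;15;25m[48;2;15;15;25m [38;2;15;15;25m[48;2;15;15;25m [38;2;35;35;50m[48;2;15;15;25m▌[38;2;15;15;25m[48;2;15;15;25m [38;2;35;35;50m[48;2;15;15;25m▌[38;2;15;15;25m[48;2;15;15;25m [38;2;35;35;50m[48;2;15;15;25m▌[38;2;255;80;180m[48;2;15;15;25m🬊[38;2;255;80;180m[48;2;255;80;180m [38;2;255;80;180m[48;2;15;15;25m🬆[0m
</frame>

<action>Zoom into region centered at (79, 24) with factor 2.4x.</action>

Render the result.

<frame>
[38;2;15;15;25m[48;2;15;15;25m [38;2;15;15;25m[48;2;15;15;25m [38;2;35;35;50m[48;2;15;15;25m▌[38;2;15;15;25m[48;2;15;15;25m [38;2;35;35;50m[48;2;15;15;25m▌[38;2;15;15;25m[48;2;15;15;25m [38;2;35;35;50m[48;2;15;15;25m▌[38;2;15;15;25m[48;2;15;15;25m [38;2;35;35;50m[48;2;15;15;25m▌[38;2;15;15;25m[48;2;15;15;25m [0m
[38;2;35;35;50m[48;2;15;15;25m🬂[38;2;35;35;50m[48;2;15;15;25m🬂[38;2;35;35;50m[48;2;15;15;25m🬕[38;2;35;35;50m[48;2;15;15;25m🬂[38;2;35;35;50m[48;2;15;15;25m🬕[38;2;35;35;50m[48;2;15;15;25m🬂[38;2;35;35;50m[48;2;15;15;25m🬕[38;2;35;35;50m[48;2;15;15;25m🬂[38;2;35;35;50m[48;2;15;15;25m🬕[38;2;35;35;50m[48;2;15;15;25m🬂[0m
[38;2;15;15;25m[48;2;35;35;50m🬰[38;2;15;15;25m[48;2;35;35;50m🬰[38;2;35;35;50m[48;2;15;15;25m🬛[38;2;23;23;35m[48;2;255;80;180m🬝[38;2;28;28;41m[48;2;255;80;180m🬊[38;2;15;15;25m[48;2;35;35;50m🬰[38;2;35;35;50m[48;2;15;15;25m🬛[38;2;15;15;25m[48;2;35;35;50m🬰[38;2;35;35;50m[48;2;15;15;25m🬛[38;2;15;15;25m[48;2;35;35;50m🬰[0m
[38;2;15;15;25m[48;2;35;35;50m🬎[38;2;15;15;25m[48;2;35;35;50m🬎[38;2;35;35;50m[48;2;15;15;25m🬲[38;2;255;80;180m[48;2;28;28;41m🬊[38;2;255;80;180m[48;2;255;80;180m [38;2;255;80;180m[48;2;255;80;180m [38;2;21;21;33m[48;2;255;80;180m🬊[38;2;15;15;25m[48;2;35;35;50m🬎[38;2;35;35;50m[48;2;15;15;25m🬲[38;2;15;15;25m[48;2;35;35;50m🬎[0m
[38;2;15;15;25m[48;2;15;15;25m [38;2;15;15;25m[48;2;15;15;25m [38;2;35;35;50m[48;2;15;15;25m▌[38;2;15;15;25m[48;2;15;15;25m [38;2;35;35;50m[48;2;15;15;25m▌[38;2;255;80;180m[48;2;15;15;25m🬊[38;2;255;80;180m[48;2;23;23;35m🬀[38;2;15;15;25m[48;2;15;15;25m [38;2;35;35;50m[48;2;15;15;25m▌[38;2;15;15;25m[48;2;15;15;25m [0m
</frame>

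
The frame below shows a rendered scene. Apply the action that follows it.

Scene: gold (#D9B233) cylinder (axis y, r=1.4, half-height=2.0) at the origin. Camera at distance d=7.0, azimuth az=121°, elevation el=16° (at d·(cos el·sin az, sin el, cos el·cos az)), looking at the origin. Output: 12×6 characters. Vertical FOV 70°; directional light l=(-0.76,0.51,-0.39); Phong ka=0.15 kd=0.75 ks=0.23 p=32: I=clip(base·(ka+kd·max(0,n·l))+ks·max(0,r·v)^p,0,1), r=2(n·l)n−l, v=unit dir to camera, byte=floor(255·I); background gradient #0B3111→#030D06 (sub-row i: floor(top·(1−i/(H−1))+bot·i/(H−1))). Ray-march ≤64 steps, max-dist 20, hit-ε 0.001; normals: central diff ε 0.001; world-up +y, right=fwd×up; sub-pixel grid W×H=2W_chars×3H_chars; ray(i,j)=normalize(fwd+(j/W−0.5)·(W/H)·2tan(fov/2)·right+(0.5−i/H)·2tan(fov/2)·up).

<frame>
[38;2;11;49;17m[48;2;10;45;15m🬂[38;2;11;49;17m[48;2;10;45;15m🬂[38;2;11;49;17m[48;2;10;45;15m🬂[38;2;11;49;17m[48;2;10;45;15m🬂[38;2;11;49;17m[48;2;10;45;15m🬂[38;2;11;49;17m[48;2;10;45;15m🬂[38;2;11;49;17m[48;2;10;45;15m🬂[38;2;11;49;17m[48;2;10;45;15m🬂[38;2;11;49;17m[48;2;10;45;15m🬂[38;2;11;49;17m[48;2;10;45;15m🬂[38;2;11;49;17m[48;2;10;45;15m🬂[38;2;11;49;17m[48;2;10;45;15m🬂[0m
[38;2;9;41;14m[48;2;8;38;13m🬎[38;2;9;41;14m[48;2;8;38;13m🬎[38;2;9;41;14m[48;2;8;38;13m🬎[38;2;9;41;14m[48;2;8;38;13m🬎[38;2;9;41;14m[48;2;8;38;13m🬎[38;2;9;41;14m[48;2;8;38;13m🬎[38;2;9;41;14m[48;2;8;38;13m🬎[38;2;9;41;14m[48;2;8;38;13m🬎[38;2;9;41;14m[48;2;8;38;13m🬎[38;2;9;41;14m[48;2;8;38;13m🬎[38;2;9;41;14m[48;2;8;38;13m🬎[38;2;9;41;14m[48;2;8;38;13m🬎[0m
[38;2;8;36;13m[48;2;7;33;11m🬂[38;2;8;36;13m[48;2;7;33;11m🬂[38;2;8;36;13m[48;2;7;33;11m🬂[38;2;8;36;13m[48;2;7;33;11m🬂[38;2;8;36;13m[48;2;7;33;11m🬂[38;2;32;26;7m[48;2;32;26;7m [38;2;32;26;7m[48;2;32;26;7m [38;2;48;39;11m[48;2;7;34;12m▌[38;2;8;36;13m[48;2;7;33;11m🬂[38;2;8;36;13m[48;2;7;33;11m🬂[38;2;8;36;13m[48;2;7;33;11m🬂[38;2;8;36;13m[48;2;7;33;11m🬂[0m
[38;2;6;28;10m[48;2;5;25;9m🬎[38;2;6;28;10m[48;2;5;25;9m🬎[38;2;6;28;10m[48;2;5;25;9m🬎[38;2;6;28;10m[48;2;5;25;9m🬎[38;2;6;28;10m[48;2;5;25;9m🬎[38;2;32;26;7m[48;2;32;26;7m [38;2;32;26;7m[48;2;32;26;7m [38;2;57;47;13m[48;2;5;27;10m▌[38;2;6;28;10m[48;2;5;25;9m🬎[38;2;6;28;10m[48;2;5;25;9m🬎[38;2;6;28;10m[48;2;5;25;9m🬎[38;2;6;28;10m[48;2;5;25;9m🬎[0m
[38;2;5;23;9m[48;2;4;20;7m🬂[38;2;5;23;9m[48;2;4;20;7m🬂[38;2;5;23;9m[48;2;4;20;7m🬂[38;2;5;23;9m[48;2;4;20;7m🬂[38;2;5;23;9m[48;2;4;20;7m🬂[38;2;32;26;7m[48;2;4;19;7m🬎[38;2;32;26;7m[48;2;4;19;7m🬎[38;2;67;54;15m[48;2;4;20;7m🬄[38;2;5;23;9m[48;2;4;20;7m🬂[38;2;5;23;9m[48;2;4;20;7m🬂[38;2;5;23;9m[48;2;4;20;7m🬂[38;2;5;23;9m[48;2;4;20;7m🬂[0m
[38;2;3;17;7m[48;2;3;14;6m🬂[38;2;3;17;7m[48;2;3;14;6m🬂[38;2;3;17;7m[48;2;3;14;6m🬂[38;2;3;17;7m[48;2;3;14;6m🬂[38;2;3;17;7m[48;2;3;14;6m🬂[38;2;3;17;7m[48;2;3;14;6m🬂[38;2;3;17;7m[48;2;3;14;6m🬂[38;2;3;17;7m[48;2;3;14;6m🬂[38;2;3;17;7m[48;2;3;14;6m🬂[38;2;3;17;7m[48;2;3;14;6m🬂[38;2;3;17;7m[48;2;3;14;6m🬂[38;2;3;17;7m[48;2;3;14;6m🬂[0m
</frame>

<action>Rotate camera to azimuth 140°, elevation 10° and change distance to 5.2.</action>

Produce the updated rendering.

<frame>
[38;2;11;49;17m[48;2;10;45;15m🬂[38;2;11;49;17m[48;2;10;45;15m🬂[38;2;11;49;17m[48;2;10;45;15m🬂[38;2;11;49;17m[48;2;10;45;15m🬂[38;2;11;49;17m[48;2;10;45;15m🬂[38;2;11;49;17m[48;2;10;45;15m🬂[38;2;11;49;17m[48;2;10;45;15m🬂[38;2;11;49;17m[48;2;10;45;15m🬂[38;2;11;49;17m[48;2;10;45;15m🬂[38;2;11;49;17m[48;2;10;45;15m🬂[38;2;11;49;17m[48;2;10;45;15m🬂[38;2;11;49;17m[48;2;10;45;15m🬂[0m
[38;2;9;41;14m[48;2;8;38;13m🬎[38;2;9;41;14m[48;2;8;38;13m🬎[38;2;9;41;14m[48;2;8;38;13m🬎[38;2;9;41;14m[48;2;8;38;13m🬎[38;2;8;40;14m[48;2;32;26;7m▌[38;2;32;26;7m[48;2;32;26;7m [38;2;32;26;7m[48;2;32;26;7m [38;2;59;48;13m[48;2;99;82;26m▌[38;2;9;41;14m[48;2;8;38;13m🬎[38;2;9;41;14m[48;2;8;38;13m🬎[38;2;9;41;14m[48;2;8;38;13m🬎[38;2;9;41;14m[48;2;8;38;13m🬎[0m
[38;2;8;36;13m[48;2;7;33;11m🬂[38;2;8;36;13m[48;2;7;33;11m🬂[38;2;8;36;13m[48;2;7;33;11m🬂[38;2;8;36;13m[48;2;7;33;11m🬂[38;2;32;26;7m[48;2;7;34;12m▐[38;2;32;26;7m[48;2;32;26;7m [38;2;32;26;7m[48;2;32;26;7m [38;2;61;50;14m[48;2;100;83;23m▌[38;2;8;36;13m[48;2;7;33;11m🬂[38;2;8;36;13m[48;2;7;33;11m🬂[38;2;8;36;13m[48;2;7;33;11m🬂[38;2;8;36;13m[48;2;7;33;11m🬂[0m
[38;2;6;28;10m[48;2;5;25;9m🬎[38;2;6;28;10m[48;2;5;25;9m🬎[38;2;6;28;10m[48;2;5;25;9m🬎[38;2;6;28;10m[48;2;5;25;9m🬎[38;2;32;26;7m[48;2;5;27;10m▐[38;2;32;26;7m[48;2;32;26;7m [38;2;32;26;7m[48;2;32;26;7m [38;2;64;52;14m[48;2;106;87;24m▌[38;2;6;28;10m[48;2;5;25;9m🬎[38;2;6;28;10m[48;2;5;25;9m🬎[38;2;6;28;10m[48;2;5;25;9m🬎[38;2;6;28;10m[48;2;5;25;9m🬎[0m
[38;2;5;23;9m[48;2;4;20;7m🬂[38;2;5;23;9m[48;2;4;20;7m🬂[38;2;5;23;9m[48;2;4;20;7m🬂[38;2;5;23;9m[48;2;4;20;7m🬂[38;2;32;26;7m[48;2;4;21;8m▐[38;2;32;26;7m[48;2;32;26;7m [38;2;32;26;7m[48;2;33;27;7m🬝[38;2;67;55;15m[48;2;113;93;26m▌[38;2;5;23;9m[48;2;4;20;7m🬂[38;2;5;23;9m[48;2;4;20;7m🬂[38;2;5;23;9m[48;2;4;20;7m🬂[38;2;5;23;9m[48;2;4;20;7m🬂[0m
[38;2;3;17;7m[48;2;3;14;6m🬂[38;2;3;17;7m[48;2;3;14;6m🬂[38;2;3;17;7m[48;2;3;14;6m🬂[38;2;3;17;7m[48;2;3;14;6m🬂[38;2;3;17;7m[48;2;3;14;6m🬂[38;2;32;26;7m[48;2;3;14;6m🬂[38;2;32;26;7m[48;2;3;14;6m🬂[38;2;70;57;16m[48;2;3;14;6m🬀[38;2;3;17;7m[48;2;3;14;6m🬂[38;2;3;17;7m[48;2;3;14;6m🬂[38;2;3;17;7m[48;2;3;14;6m🬂[38;2;3;17;7m[48;2;3;14;6m🬂[0m
</frame>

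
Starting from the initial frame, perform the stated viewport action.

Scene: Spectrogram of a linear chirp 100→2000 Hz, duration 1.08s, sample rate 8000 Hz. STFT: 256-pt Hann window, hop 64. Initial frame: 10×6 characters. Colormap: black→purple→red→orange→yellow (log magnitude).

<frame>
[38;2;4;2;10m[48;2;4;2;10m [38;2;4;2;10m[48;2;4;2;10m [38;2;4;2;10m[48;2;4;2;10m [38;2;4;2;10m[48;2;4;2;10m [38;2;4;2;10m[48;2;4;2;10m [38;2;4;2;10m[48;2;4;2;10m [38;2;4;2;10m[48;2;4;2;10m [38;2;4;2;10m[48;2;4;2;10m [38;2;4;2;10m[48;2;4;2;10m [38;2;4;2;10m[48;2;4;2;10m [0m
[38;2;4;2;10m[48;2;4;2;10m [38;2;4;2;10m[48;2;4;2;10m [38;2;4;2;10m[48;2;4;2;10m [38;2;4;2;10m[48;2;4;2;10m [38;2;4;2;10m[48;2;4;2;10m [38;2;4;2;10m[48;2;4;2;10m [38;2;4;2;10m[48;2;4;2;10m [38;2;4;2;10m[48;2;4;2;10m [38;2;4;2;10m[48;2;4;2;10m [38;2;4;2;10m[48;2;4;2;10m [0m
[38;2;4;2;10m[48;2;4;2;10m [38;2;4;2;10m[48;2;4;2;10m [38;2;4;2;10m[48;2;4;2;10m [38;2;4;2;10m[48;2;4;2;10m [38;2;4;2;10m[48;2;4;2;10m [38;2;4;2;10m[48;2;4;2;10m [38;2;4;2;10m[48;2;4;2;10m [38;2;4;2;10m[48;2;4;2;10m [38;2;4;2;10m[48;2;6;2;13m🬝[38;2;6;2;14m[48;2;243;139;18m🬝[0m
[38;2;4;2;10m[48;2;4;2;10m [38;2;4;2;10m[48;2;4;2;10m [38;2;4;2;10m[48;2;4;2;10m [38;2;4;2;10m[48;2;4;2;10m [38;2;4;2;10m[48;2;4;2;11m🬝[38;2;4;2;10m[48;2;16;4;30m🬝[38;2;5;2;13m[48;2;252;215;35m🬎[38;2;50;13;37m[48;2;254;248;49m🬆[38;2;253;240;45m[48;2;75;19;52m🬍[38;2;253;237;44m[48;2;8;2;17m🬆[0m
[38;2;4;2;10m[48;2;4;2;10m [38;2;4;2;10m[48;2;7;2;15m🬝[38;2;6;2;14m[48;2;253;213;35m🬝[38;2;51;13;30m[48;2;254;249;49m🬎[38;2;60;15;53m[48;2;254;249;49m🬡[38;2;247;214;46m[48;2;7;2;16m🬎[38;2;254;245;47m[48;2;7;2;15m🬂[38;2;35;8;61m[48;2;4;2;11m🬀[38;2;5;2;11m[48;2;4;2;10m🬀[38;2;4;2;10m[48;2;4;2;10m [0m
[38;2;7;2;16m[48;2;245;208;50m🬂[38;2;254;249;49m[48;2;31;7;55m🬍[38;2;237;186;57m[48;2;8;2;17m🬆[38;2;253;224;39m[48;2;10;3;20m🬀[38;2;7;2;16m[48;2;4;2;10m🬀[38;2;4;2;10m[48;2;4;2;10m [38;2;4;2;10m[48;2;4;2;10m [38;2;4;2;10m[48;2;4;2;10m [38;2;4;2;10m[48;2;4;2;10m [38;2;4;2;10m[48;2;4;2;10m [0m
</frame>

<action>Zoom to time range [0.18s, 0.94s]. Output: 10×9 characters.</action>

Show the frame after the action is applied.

<frame>
[38;2;4;2;10m[48;2;4;2;10m [38;2;4;2;10m[48;2;4;2;10m [38;2;4;2;10m[48;2;4;2;10m [38;2;4;2;10m[48;2;4;2;10m [38;2;4;2;10m[48;2;4;2;10m [38;2;4;2;10m[48;2;4;2;10m [38;2;4;2;10m[48;2;4;2;10m [38;2;4;2;10m[48;2;4;2;10m [38;2;4;2;10m[48;2;4;2;10m [38;2;4;2;10m[48;2;4;2;10m [0m
[38;2;4;2;10m[48;2;4;2;10m [38;2;4;2;10m[48;2;4;2;10m [38;2;4;2;10m[48;2;4;2;10m [38;2;4;2;10m[48;2;4;2;10m [38;2;4;2;10m[48;2;4;2;10m [38;2;4;2;10m[48;2;4;2;10m [38;2;4;2;10m[48;2;4;2;10m [38;2;4;2;10m[48;2;4;2;10m [38;2;4;2;10m[48;2;4;2;10m [38;2;4;2;10m[48;2;4;2;10m [0m
[38;2;4;2;10m[48;2;4;2;10m [38;2;4;2;10m[48;2;4;2;10m [38;2;4;2;10m[48;2;4;2;10m [38;2;4;2;10m[48;2;4;2;10m [38;2;4;2;10m[48;2;4;2;10m [38;2;4;2;10m[48;2;4;2;10m [38;2;4;2;10m[48;2;4;2;10m [38;2;4;2;10m[48;2;4;2;10m [38;2;4;2;10m[48;2;4;2;10m [38;2;4;2;10m[48;2;4;2;10m [0m
[38;2;4;2;10m[48;2;4;2;10m [38;2;4;2;10m[48;2;4;2;10m [38;2;4;2;10m[48;2;4;2;10m [38;2;4;2;10m[48;2;4;2;10m [38;2;4;2;10m[48;2;4;2;10m [38;2;4;2;10m[48;2;4;2;10m [38;2;4;2;10m[48;2;4;2;10m [38;2;4;2;10m[48;2;4;2;10m [38;2;4;2;10m[48;2;4;2;10m [38;2;4;2;10m[48;2;4;2;10m [0m
[38;2;4;2;10m[48;2;4;2;10m [38;2;4;2;10m[48;2;4;2;10m [38;2;4;2;10m[48;2;4;2;10m [38;2;4;2;10m[48;2;4;2;10m [38;2;4;2;10m[48;2;4;2;10m [38;2;4;2;10m[48;2;4;2;10m [38;2;4;2;10m[48;2;4;2;10m [38;2;4;2;10m[48;2;4;2;10m [38;2;4;2;10m[48;2;6;2;14m🬝[38;2;7;2;14m[48;2;137;35;84m🬝[0m
[38;2;4;2;10m[48;2;4;2;10m [38;2;4;2;10m[48;2;4;2;10m [38;2;4;2;10m[48;2;4;2;10m [38;2;4;2;10m[48;2;4;2;10m [38;2;4;2;10m[48;2;5;2;11m🬝[38;2;4;2;11m[48;2;10;3;20m🬝[38;2;17;4;27m[48;2;252;208;32m🬝[38;2;12;3;25m[48;2;237;186;56m🬆[38;2;84;21;65m[48;2;254;249;49m🬡[38;2;253;232;42m[48;2;15;4;29m🬎[0m
[38;2;4;2;10m[48;2;4;2;11m🬝[38;2;4;2;10m[48;2;6;2;13m🬝[38;2;5;2;12m[48;2;35;8;62m🬝[38;2;8;2;17m[48;2;252;202;30m🬎[38;2;54;14;43m[48;2;254;248;49m🬆[38;2;241;187;48m[48;2;22;5;40m🬝[38;2;245;201;47m[48;2;11;3;23m🬆[38;2;253;229;41m[48;2;13;3;25m🬀[38;2;14;4;26m[48;2;4;2;10m🬀[38;2;5;2;12m[48;2;4;2;10m🬀[0m
[38;2;14;3;27m[48;2;252;222;38m🬆[38;2;110;28;65m[48;2;254;247;48m🬡[38;2;253;228;40m[48;2;11;3;23m🬎[38;2;254;247;49m[48;2;12;3;24m🬂[38;2;104;26;86m[48;2;6;2;15m🬀[38;2;7;2;16m[48;2;4;2;10m🬀[38;2;4;2;11m[48;2;4;2;10m🬀[38;2;4;2;10m[48;2;4;2;10m [38;2;4;2;10m[48;2;4;2;10m [38;2;4;2;10m[48;2;4;2;10m [0m
[38;2;254;246;48m[48;2;38;10;27m🬀[38;2;16;4;30m[48;2;4;2;11m🬀[38;2;5;2;12m[48;2;4;2;10m🬀[38;2;4;2;10m[48;2;4;2;10m [38;2;4;2;10m[48;2;4;2;10m [38;2;4;2;10m[48;2;4;2;10m [38;2;4;2;10m[48;2;4;2;10m [38;2;4;2;10m[48;2;4;2;10m [38;2;4;2;10m[48;2;4;2;10m [38;2;4;2;10m[48;2;4;2;10m [0m
</frame>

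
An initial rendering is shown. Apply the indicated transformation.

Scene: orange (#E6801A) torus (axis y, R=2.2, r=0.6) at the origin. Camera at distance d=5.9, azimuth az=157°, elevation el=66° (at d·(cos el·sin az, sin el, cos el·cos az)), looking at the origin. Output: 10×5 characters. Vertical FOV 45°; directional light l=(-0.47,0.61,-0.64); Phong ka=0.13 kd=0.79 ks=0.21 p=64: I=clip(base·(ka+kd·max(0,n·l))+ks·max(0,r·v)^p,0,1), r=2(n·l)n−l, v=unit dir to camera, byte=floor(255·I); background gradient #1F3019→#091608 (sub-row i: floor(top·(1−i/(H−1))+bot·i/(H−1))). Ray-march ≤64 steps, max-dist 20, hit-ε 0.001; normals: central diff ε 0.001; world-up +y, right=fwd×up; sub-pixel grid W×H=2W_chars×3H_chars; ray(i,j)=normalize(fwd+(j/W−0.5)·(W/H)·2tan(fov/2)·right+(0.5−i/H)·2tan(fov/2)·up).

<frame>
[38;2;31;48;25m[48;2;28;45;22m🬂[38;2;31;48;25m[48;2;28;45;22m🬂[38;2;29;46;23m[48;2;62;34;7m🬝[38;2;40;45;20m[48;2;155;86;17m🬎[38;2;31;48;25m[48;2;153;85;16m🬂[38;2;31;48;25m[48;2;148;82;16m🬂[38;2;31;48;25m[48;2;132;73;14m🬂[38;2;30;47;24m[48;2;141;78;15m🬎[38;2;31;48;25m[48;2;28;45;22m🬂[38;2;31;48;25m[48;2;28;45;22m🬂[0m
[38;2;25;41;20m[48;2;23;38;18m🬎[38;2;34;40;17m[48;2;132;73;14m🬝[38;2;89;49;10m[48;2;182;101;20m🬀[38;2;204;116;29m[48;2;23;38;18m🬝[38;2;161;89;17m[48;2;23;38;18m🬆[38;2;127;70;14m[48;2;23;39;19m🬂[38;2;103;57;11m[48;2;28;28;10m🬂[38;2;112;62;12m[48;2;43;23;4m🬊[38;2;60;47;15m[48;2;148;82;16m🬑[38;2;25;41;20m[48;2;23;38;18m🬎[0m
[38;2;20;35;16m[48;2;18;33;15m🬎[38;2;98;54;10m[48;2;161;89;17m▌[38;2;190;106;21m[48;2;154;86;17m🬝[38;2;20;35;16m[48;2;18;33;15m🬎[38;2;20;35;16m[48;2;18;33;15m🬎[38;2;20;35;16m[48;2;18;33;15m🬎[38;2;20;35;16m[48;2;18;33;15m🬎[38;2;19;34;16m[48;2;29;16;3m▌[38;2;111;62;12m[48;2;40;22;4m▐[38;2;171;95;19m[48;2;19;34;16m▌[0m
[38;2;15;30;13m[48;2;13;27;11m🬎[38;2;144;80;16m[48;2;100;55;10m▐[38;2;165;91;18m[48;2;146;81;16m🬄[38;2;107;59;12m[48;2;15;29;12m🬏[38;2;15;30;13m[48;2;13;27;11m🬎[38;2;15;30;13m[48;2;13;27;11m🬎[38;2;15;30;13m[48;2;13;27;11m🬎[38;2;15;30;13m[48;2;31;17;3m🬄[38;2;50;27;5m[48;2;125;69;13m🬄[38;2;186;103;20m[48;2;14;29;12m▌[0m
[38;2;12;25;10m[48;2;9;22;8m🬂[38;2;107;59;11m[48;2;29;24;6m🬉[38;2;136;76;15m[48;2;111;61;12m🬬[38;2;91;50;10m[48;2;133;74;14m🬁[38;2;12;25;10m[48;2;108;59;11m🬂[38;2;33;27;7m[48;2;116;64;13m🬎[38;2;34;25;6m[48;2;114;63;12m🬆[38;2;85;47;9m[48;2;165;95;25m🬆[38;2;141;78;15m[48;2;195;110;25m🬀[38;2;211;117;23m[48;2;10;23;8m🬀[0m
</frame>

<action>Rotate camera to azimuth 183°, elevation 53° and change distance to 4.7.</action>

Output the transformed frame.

<frame>
[38;2;31;48;25m[48;2;28;45;22m🬂[38;2;31;48;25m[48;2;28;45;22m🬂[38;2;30;47;24m[48;2;145;81;16m🬎[38;2;55;51;20m[48;2;179;99;19m🬆[38;2;31;48;25m[48;2;186;103;21m🬂[38;2;31;48;25m[48;2;177;98;19m🬂[38;2;31;48;25m[48;2;157;87;17m🬂[38;2;30;47;24m[48;2;139;77;15m🬊[38;2;137;76;15m[48;2;29;46;23m🬏[38;2;31;48;25m[48;2;28;45;22m🬂[0m
[38;2;33;39;17m[48;2;111;62;12m🬕[38;2;73;41;8m[48;2;165;91;18m🬀[38;2;199;111;22m[48;2;182;101;20m🬍[38;2;184;102;20m[48;2;23;38;18m🬝[38;2;176;98;19m[48;2;48;43;15m🬆[38;2;166;92;18m[48;2;46;38;12m🬂[38;2;143;79;15m[48;2;53;42;13m🬂[38;2;110;61;12m[48;2;35;19;3m🬎[38;2;123;68;13m[48;2;74;41;8m🬎[38;2;26;42;21m[48;2;135;75;15m🬁[0m
[38;2;127;70;14m[48;2;147;82;16m🬄[38;2;160;89;17m[48;2;136;75;15m🬎[38;2;126;70;13m[48;2;18;33;15m🬆[38;2;20;35;16m[48;2;18;33;15m🬎[38;2;20;35;16m[48;2;18;33;15m🬎[38;2;20;35;16m[48;2;18;33;15m🬎[38;2;20;35;16m[48;2;18;33;15m🬎[38;2;19;34;15m[48;2;29;16;3m🬺[38;2;51;28;5m[48;2;26;19;5m🬁[38;2;112;62;12m[48;2;70;38;7m▐[0m
[38;2;139;77;15m[48;2;142;79;16m🬺[38;2;130;72;14m[48;2;107;59;11m▌[38;2;69;38;7m[48;2;15;29;12m🬏[38;2;15;30;13m[48;2;13;27;11m🬎[38;2;15;30;13m[48;2;13;27;11m🬎[38;2;15;30;13m[48;2;13;27;11m🬎[38;2;15;30;13m[48;2;13;27;11m🬎[38;2;15;30;13m[48;2;13;27;11m🬎[38;2;15;30;13m[48;2;31;17;3m🬄[38;2;68;37;7m[48;2;113;63;12m▌[0m
[38;2;139;77;15m[48;2;145;81;16m🬕[38;2;123;68;13m[48;2;140;78;15m🬉[38;2;67;37;7m[48;2;111;62;12m🬉[38;2;26;24;7m[48;2;88;48;9m🬎[38;2;11;24;9m[48;2;50;28;5m🬎[38;2;11;24;9m[48;2;32;18;3m🬎[38;2;15;22;8m[48;2;48;27;5m🬎[38;2;28;20;5m[48;2;86;48;9m🬎[38;2;61;34;6m[48;2;123;68;13m🬆[38;2;132;73;14m[48;2;170;95;18m🬆[0m
</frame>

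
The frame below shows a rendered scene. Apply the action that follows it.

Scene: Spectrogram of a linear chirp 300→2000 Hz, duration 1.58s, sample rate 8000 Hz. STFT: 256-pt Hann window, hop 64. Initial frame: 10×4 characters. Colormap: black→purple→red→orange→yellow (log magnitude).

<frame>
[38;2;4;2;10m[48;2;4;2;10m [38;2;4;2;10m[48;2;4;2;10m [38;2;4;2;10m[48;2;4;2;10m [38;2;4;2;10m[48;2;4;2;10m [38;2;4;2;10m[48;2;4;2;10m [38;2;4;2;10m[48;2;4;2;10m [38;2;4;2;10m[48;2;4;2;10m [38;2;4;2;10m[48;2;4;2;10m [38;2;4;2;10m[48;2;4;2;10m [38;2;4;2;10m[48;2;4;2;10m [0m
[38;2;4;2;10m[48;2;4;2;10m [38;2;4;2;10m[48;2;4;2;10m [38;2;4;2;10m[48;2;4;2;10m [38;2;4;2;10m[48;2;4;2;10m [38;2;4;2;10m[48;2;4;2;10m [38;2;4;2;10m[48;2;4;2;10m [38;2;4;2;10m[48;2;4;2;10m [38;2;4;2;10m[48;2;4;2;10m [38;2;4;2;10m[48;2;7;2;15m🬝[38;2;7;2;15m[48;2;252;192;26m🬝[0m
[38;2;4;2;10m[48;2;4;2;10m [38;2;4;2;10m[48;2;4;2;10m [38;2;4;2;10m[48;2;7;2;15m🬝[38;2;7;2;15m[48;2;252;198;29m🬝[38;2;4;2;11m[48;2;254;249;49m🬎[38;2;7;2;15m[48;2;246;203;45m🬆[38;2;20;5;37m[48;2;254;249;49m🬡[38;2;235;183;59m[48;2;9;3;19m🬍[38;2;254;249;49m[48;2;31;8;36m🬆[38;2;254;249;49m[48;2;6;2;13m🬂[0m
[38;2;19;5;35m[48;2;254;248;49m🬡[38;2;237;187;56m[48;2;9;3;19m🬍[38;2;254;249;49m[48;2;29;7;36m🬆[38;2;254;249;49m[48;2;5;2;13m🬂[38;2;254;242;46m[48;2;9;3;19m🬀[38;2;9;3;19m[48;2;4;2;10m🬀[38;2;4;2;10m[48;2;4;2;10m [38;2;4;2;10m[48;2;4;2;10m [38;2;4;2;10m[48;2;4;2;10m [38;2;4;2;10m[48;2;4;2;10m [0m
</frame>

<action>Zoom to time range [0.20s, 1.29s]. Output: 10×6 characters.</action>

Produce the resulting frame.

<frame>
[38;2;4;2;10m[48;2;4;2;10m [38;2;4;2;10m[48;2;4;2;10m [38;2;4;2;10m[48;2;4;2;10m [38;2;4;2;10m[48;2;4;2;10m [38;2;4;2;10m[48;2;4;2;10m [38;2;4;2;10m[48;2;4;2;10m [38;2;4;2;10m[48;2;4;2;10m [38;2;4;2;10m[48;2;4;2;10m [38;2;4;2;10m[48;2;4;2;10m [38;2;4;2;10m[48;2;4;2;10m [0m
[38;2;4;2;10m[48;2;4;2;10m [38;2;4;2;10m[48;2;4;2;10m [38;2;4;2;10m[48;2;4;2;10m [38;2;4;2;10m[48;2;4;2;10m [38;2;4;2;10m[48;2;4;2;10m [38;2;4;2;10m[48;2;4;2;10m [38;2;4;2;10m[48;2;4;2;10m [38;2;4;2;10m[48;2;4;2;10m [38;2;4;2;10m[48;2;4;2;10m [38;2;4;2;10m[48;2;4;2;10m [0m
[38;2;4;2;10m[48;2;4;2;10m [38;2;4;2;10m[48;2;4;2;10m [38;2;4;2;10m[48;2;4;2;10m [38;2;4;2;10m[48;2;4;2;10m [38;2;4;2;10m[48;2;4;2;10m [38;2;4;2;10m[48;2;4;2;10m [38;2;4;2;10m[48;2;4;2;10m [38;2;4;2;10m[48;2;4;2;10m [38;2;4;2;10m[48;2;4;2;10m [38;2;4;2;10m[48;2;4;2;11m🬝[0m
[38;2;4;2;10m[48;2;4;2;10m [38;2;4;2;10m[48;2;4;2;10m [38;2;4;2;10m[48;2;4;2;10m [38;2;4;2;10m[48;2;4;2;10m [38;2;4;2;10m[48;2;5;2;12m🬝[38;2;4;2;11m[48;2;14;4;27m🬝[38;2;10;3;20m[48;2;252;200;29m🬝[38;2;7;2;15m[48;2;254;249;49m🬎[38;2;29;7;37m[48;2;253;238;44m🬆[38;2;29;7;43m[48;2;254;243;47m🬡[0m
[38;2;8;2;17m[48;2;205;63;71m🬝[38;2;5;2;13m[48;2;254;249;49m🬎[38;2;11;3;23m[48;2;244;199;47m🬆[38;2;8;2;17m[48;2;240;199;56m🬂[38;2;253;226;39m[48;2;20;5;38m🬍[38;2;254;248;48m[48;2;52;13;35m🬆[38;2;254;249;49m[48;2;8;2;17m🬂[38;2;254;241;46m[48;2;21;5;26m🬀[38;2;14;4;27m[48;2;4;2;11m🬀[38;2;6;2;13m[48;2;4;2;10m🬀[0m
[38;2;254;249;49m[48;2;11;3;23m🬂[38;2;250;198;31m[48;2;5;2;11m🬂[38;2;26;6;47m[48;2;5;2;12m🬀[38;2;5;2;12m[48;2;4;2;10m🬂[38;2;4;2;11m[48;2;4;2;10m🬀[38;2;4;2;10m[48;2;4;2;10m [38;2;4;2;10m[48;2;4;2;10m [38;2;4;2;10m[48;2;4;2;10m [38;2;4;2;10m[48;2;4;2;10m [38;2;4;2;10m[48;2;4;2;10m [0m
</frame>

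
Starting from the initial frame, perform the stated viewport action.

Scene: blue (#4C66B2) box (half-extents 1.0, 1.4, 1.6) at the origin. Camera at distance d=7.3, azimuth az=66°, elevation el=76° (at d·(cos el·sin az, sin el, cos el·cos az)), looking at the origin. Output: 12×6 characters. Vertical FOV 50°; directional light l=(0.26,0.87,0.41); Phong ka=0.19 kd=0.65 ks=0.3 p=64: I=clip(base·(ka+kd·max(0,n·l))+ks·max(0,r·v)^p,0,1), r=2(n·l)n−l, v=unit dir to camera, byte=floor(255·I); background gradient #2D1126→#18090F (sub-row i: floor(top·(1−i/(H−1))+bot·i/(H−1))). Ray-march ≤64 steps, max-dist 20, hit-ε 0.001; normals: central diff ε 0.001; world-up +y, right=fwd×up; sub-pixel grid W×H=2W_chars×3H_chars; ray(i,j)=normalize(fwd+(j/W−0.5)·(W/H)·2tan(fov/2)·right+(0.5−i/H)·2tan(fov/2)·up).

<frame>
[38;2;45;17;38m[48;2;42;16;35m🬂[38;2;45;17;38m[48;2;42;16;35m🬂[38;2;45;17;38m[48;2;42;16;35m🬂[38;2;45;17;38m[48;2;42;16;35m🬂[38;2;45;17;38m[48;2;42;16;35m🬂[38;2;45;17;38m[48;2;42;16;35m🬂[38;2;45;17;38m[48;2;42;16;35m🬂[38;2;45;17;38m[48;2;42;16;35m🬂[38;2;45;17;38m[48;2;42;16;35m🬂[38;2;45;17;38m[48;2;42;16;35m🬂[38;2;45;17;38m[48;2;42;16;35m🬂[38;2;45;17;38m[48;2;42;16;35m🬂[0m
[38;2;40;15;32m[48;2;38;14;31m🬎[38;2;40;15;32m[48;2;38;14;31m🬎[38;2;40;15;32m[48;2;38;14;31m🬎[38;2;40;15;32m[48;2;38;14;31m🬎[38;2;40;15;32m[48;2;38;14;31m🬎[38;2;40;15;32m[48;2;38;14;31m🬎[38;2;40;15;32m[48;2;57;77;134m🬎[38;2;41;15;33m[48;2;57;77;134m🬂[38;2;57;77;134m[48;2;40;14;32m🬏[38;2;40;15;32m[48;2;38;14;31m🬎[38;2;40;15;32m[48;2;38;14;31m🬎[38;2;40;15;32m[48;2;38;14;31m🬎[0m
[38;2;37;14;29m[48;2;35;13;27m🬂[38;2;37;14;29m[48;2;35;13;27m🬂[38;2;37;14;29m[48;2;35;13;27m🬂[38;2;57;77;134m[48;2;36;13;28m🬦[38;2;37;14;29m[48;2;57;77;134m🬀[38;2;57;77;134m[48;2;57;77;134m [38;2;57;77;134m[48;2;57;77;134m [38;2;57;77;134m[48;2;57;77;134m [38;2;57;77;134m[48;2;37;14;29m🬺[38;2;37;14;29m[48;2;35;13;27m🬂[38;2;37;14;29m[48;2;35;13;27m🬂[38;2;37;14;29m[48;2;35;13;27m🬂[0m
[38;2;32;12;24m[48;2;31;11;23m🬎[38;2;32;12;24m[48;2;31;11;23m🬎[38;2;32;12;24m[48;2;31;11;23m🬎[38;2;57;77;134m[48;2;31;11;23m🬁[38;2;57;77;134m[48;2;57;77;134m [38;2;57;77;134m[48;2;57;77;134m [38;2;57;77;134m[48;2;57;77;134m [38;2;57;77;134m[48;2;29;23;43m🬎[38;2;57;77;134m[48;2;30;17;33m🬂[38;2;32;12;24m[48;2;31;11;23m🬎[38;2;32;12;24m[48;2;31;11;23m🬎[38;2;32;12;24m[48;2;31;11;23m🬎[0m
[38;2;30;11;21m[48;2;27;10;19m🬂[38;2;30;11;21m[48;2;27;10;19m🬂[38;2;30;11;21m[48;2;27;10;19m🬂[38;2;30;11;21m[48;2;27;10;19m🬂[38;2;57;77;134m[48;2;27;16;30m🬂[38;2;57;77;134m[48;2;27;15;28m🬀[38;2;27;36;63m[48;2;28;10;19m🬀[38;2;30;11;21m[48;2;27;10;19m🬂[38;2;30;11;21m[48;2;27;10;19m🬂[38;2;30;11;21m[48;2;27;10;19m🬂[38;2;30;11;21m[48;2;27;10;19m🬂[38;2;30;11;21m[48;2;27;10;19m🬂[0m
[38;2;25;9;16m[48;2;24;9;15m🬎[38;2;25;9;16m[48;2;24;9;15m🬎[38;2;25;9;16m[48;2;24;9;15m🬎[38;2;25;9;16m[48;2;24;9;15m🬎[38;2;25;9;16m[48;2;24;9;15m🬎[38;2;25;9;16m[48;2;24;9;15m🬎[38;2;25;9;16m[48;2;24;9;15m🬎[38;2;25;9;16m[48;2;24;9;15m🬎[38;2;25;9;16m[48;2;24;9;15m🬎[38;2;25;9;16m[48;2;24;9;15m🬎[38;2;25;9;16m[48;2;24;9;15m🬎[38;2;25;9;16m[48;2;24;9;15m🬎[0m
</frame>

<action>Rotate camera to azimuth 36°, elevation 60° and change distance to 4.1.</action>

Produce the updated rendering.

<frame>
[38;2;45;17;38m[48;2;42;16;35m🬂[38;2;45;17;38m[48;2;42;16;35m🬂[38;2;45;17;38m[48;2;42;16;35m🬂[38;2;43;16;36m[48;2;57;77;134m🬝[38;2;45;17;38m[48;2;57;77;134m🬂[38;2;57;77;134m[48;2;57;77;134m [38;2;57;77;134m[48;2;57;77;134m [38;2;57;77;134m[48;2;57;77;134m [38;2;57;77;134m[48;2;57;77;134m [38;2;57;77;134m[48;2;57;77;134m [38;2;45;17;38m[48;2;57;77;134m🬂[38;2;45;17;38m[48;2;42;16;35m🬂[0m
[38;2;40;15;32m[48;2;38;14;31m🬎[38;2;40;14;32m[48;2;57;77;134m🬝[38;2;40;15;32m[48;2;57;77;134m🬆[38;2;57;77;134m[48;2;57;77;134m [38;2;57;77;134m[48;2;57;77;134m [38;2;57;77;134m[48;2;57;77;134m [38;2;57;77;134m[48;2;57;77;134m [38;2;57;77;134m[48;2;57;77;134m [38;2;57;77;134m[48;2;57;77;134m [38;2;57;77;134m[48;2;57;77;134m [38;2;57;77;134m[48;2;35;21;42m🬆[38;2;40;15;32m[48;2;38;14;31m🬎[0m
[38;2;36;13;28m[48;2;57;77;134m🬆[38;2;57;77;134m[48;2;57;77;134m [38;2;57;77;134m[48;2;57;77;134m [38;2;57;77;134m[48;2;57;77;134m [38;2;57;77;134m[48;2;57;77;134m [38;2;57;77;134m[48;2;57;77;134m [38;2;57;77;134m[48;2;57;77;134m [38;2;57;77;134m[48;2;57;77;134m [38;2;57;77;134m[48;2;57;77;134m [38;2;57;77;134m[48;2;32;20;39m🬆[38;2;37;14;29m[48;2;35;13;27m🬂[38;2;37;14;29m[48;2;35;13;27m🬂[0m
[38;2;57;77;134m[48;2;31;11;23m🬊[38;2;57;77;134m[48;2;57;77;134m [38;2;57;77;134m[48;2;57;77;134m [38;2;57;77;134m[48;2;57;77;134m [38;2;57;77;134m[48;2;57;77;134m [38;2;57;77;134m[48;2;57;77;134m [38;2;57;77;134m[48;2;57;77;134m [38;2;57;77;134m[48;2;57;77;134m [38;2;57;77;134m[48;2;30;19;36m🬆[38;2;32;12;24m[48;2;31;11;23m🬎[38;2;32;12;24m[48;2;31;11;23m🬎[38;2;32;12;24m[48;2;31;11;23m🬎[0m
[38;2;30;11;21m[48;2;27;10;19m🬂[38;2;30;11;21m[48;2;27;10;19m🬂[38;2;57;77;134m[48;2;27;10;19m🬊[38;2;57;77;134m[48;2;57;77;134m [38;2;57;77;134m[48;2;57;77;134m [38;2;57;77;134m[48;2;57;77;134m [38;2;57;77;134m[48;2;57;77;134m [38;2;57;77;134m[48;2;27;23;41m🬄[38;2;30;11;21m[48;2;27;10;19m🬂[38;2;30;11;21m[48;2;27;10;19m🬂[38;2;30;11;21m[48;2;27;10;19m🬂[38;2;30;11;21m[48;2;27;10;19m🬂[0m
[38;2;25;9;16m[48;2;24;9;15m🬎[38;2;25;9;16m[48;2;24;9;15m🬎[38;2;25;9;16m[48;2;24;9;15m🬎[38;2;57;77;134m[48;2;24;9;15m🬁[38;2;58;78;136m[48;2;24;9;15m🬎[38;2;57;77;134m[48;2;57;77;134m [38;2;57;77;134m[48;2;25;22;39m🬄[38;2;25;9;16m[48;2;24;9;15m🬎[38;2;25;9;16m[48;2;24;9;15m🬎[38;2;25;9;16m[48;2;24;9;15m🬎[38;2;25;9;16m[48;2;24;9;15m🬎[38;2;25;9;16m[48;2;24;9;15m🬎[0m
</frame>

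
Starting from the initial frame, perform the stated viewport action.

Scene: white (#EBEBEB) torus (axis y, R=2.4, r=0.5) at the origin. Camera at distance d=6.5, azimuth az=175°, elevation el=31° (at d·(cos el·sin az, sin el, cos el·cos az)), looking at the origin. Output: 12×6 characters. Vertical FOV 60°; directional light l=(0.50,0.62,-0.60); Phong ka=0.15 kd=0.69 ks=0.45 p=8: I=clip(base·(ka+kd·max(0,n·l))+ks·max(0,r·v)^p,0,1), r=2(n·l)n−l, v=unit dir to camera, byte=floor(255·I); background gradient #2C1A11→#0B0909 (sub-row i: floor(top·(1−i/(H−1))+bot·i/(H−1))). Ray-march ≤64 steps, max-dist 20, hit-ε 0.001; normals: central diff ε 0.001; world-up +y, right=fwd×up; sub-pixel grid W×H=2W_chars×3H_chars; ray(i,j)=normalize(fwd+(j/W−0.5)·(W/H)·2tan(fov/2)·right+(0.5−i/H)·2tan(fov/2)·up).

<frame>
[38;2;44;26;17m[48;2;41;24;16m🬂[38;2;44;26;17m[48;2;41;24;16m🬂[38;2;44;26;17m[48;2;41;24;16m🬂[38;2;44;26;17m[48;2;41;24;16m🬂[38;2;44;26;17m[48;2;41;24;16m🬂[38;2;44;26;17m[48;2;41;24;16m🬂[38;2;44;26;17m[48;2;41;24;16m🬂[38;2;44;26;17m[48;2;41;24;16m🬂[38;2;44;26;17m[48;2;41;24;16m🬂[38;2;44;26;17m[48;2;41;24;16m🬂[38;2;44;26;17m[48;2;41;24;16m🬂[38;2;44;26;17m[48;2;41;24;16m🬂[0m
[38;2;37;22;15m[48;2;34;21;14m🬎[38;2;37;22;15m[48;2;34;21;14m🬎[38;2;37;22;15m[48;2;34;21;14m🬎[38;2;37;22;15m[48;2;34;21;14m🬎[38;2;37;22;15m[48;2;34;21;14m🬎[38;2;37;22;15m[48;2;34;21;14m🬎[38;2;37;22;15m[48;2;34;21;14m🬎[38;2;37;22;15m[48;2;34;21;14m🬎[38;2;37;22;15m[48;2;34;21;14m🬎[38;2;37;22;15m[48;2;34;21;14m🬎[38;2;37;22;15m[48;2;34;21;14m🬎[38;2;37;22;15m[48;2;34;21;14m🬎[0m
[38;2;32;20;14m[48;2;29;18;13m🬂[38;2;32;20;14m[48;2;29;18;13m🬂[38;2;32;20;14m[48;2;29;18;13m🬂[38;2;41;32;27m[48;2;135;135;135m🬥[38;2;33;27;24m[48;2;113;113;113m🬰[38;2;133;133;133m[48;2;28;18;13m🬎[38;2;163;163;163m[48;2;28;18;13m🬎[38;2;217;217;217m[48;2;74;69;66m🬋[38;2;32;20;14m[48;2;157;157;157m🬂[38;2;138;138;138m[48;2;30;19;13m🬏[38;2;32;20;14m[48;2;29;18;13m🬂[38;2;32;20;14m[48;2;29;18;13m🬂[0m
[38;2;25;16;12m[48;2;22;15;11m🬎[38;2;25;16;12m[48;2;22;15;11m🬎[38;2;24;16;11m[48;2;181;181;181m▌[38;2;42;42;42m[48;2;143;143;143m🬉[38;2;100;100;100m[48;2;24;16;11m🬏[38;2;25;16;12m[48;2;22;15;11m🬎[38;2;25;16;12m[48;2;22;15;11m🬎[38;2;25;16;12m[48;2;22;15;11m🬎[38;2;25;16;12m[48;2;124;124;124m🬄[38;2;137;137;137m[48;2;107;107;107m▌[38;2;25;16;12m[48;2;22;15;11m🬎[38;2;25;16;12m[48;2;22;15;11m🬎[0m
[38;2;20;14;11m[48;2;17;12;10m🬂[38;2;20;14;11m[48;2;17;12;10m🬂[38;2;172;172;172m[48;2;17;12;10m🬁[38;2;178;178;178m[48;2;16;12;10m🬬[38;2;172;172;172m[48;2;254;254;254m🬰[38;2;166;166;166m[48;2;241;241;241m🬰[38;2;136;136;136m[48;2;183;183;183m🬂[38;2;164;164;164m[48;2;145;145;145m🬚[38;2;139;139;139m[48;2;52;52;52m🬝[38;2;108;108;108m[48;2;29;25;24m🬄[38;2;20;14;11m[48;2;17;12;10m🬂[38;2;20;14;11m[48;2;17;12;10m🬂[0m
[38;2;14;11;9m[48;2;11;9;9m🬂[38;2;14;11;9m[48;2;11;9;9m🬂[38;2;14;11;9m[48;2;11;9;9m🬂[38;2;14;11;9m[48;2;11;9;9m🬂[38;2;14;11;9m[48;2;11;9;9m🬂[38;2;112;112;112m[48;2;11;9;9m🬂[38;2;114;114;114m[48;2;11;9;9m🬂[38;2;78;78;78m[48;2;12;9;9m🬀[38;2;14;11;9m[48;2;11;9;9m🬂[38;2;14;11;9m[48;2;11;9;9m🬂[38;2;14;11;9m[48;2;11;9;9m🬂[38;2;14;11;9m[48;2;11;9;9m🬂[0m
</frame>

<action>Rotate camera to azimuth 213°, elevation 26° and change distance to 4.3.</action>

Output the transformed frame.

<frame>
[38;2;44;26;17m[48;2;41;24;16m🬂[38;2;44;26;17m[48;2;41;24;16m🬂[38;2;44;26;17m[48;2;41;24;16m🬂[38;2;44;26;17m[48;2;41;24;16m🬂[38;2;44;26;17m[48;2;41;24;16m🬂[38;2;44;26;17m[48;2;41;24;16m🬂[38;2;44;26;17m[48;2;41;24;16m🬂[38;2;44;26;17m[48;2;41;24;16m🬂[38;2;44;26;17m[48;2;41;24;16m🬂[38;2;44;26;17m[48;2;41;24;16m🬂[38;2;44;26;17m[48;2;41;24;16m🬂[38;2;44;26;17m[48;2;41;24;16m🬂[0m
[38;2;37;22;15m[48;2;34;21;14m🬎[38;2;37;22;15m[48;2;34;21;14m🬎[38;2;37;22;15m[48;2;34;21;14m🬎[38;2;37;22;15m[48;2;34;21;14m🬎[38;2;37;22;15m[48;2;34;21;14m🬎[38;2;37;22;15m[48;2;34;21;14m🬎[38;2;37;22;15m[48;2;34;21;14m🬎[38;2;37;22;15m[48;2;34;21;14m🬎[38;2;37;22;15m[48;2;34;21;14m🬎[38;2;37;22;15m[48;2;34;21;14m🬎[38;2;37;22;15m[48;2;34;21;14m🬎[38;2;37;22;15m[48;2;34;21;14m🬎[0m
[38;2;32;20;14m[48;2;29;18;13m🬂[38;2;42;33;29m[48;2;145;145;145m🬥[38;2;37;32;30m[48;2;97;97;97m🬸[38;2;116;116;116m[48;2;35;35;35m🬂[38;2;88;88;88m[48;2;33;30;29m🬂[38;2;101;101;101m[48;2;31;26;24m🬂[38;2;146;146;146m[48;2;49;44;42m🬂[38;2;168;168;168m[48;2;28;18;13m🬎[38;2;199;199;199m[48;2;110;110;110m🬎[38;2;32;20;14m[48;2;180;180;180m🬁[38;2;32;20;14m[48;2;158;158;158m🬂[38;2;139;139;139m[48;2;30;19;13m🬏[0m
[38;2;26;17;12m[48;2;162;162;162m🬀[38;2;52;52;52m[48;2;111;111;111m🬉[38;2;60;60;60m[48;2;30;27;25m🬏[38;2;35;35;35m[48;2;23;15;11m🬀[38;2;25;16;12m[48;2;22;15;11m🬎[38;2;25;16;12m[48;2;22;15;11m🬎[38;2;25;16;12m[48;2;22;15;11m🬎[38;2;25;16;12m[48;2;22;15;11m🬎[38;2;25;16;12m[48;2;22;15;11m🬎[38;2;160;160;160m[48;2;35;29;26m🬁[38;2;175;175;175m[48;2;151;151;151m🬂[38;2;151;151;151m[48;2;128;128;128m🬄[0m
[38;2;191;191;191m[48;2;220;220;220m🬕[38;2;156;156;156m[48;2;231;231;231m🬊[38;2;128;128;128m[48;2;199;199;199m🬎[38;2;44;41;40m[48;2;142;142;142m🬂[38;2;20;14;11m[48;2;128;128;128m🬂[38;2;20;14;11m[48;2;122;122;122m🬂[38;2;20;14;11m[48;2;123;123;123m🬂[38;2;20;14;11m[48;2;129;129;129m🬂[38;2;20;14;11m[48;2;134;134;134m🬂[38;2;130;130;130m[48;2;135;135;135m🬮[38;2;135;135;135m[48;2;122;122;122m🬆[38;2;119;119;119m[48;2;99;99;99m🬆[0m
[38;2;166;166;166m[48;2;11;9;9m🬬[38;2;233;233;233m[48;2;165;165;165m🬊[38;2;248;248;248m[48;2;173;173;173m🬎[38;2;229;229;229m[48;2;187;187;187m🬌[38;2;201;201;201m[48;2;170;170;170m🬃[38;2;158;158;158m[48;2;147;147;147m🬄[38;2;142;142;142m[48;2;134;134;134m🬎[38;2;135;135;135m[48;2;125;125;125m🬎[38;2;130;130;130m[48;2;118;118;118m🬆[38;2;121;121;121m[48;2;105;105;105m🬆[38;2;107;107;107m[48;2;84;84;84m🬆[38;2;82;82;82m[48;2;49;49;49m🬆[0m
</frame>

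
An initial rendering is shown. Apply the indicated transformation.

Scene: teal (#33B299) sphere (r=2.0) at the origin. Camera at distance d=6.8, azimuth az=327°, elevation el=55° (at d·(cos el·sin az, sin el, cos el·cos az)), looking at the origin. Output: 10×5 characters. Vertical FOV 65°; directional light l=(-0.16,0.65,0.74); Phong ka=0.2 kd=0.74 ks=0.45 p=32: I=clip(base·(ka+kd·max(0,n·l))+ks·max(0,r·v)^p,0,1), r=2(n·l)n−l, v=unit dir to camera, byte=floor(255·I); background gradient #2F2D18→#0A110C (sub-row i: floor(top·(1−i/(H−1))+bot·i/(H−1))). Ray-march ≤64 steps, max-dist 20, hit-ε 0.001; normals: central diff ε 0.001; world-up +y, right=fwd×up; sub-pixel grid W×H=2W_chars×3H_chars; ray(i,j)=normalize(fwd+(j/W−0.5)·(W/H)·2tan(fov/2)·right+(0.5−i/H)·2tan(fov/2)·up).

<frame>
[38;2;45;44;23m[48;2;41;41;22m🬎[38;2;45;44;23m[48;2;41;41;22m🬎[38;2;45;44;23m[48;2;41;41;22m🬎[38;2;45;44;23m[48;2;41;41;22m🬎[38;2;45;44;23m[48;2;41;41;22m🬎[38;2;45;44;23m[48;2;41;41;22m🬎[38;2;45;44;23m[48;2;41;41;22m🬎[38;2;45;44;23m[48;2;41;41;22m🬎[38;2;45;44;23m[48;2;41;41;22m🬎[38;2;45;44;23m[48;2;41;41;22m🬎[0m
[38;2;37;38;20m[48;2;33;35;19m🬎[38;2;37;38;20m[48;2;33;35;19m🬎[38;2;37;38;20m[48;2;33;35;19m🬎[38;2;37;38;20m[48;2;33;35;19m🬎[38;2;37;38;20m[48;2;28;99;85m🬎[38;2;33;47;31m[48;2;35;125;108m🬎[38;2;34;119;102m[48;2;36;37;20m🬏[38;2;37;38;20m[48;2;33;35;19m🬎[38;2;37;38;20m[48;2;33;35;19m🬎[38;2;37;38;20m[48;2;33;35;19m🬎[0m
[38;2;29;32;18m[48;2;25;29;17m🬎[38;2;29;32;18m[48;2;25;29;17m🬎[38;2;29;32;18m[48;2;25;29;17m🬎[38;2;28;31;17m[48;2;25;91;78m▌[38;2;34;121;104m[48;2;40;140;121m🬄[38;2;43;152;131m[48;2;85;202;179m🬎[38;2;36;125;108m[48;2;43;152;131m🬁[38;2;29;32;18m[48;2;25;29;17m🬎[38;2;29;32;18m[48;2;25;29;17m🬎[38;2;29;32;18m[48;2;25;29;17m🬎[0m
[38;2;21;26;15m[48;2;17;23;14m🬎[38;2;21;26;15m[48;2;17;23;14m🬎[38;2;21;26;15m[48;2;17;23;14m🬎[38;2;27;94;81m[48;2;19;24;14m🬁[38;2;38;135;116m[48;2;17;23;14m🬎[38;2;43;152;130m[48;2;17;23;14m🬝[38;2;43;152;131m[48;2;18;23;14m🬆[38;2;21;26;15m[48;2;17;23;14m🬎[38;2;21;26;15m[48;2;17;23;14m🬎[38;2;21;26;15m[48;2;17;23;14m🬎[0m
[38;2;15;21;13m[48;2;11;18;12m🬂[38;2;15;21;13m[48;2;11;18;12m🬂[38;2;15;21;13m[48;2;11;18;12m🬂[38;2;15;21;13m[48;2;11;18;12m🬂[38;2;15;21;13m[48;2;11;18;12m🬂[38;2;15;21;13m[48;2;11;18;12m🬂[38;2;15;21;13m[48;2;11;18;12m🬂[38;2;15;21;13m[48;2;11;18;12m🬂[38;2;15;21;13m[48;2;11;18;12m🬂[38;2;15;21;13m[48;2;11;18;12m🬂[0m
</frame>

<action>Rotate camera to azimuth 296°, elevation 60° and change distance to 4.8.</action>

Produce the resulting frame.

<frame>
[38;2;45;44;23m[48;2;41;41;22m🬎[38;2;45;44;23m[48;2;41;41;22m🬎[38;2;45;44;23m[48;2;41;41;22m🬎[38;2;45;44;23m[48;2;41;41;22m🬎[38;2;45;44;23m[48;2;41;41;22m🬎[38;2;45;44;23m[48;2;41;41;22m🬎[38;2;45;44;23m[48;2;41;41;22m🬎[38;2;45;44;23m[48;2;41;41;22m🬎[38;2;45;44;23m[48;2;41;41;22m🬎[38;2;45;44;23m[48;2;41;41;22m🬎[0m
[38;2;37;38;20m[48;2;33;35;19m🬎[38;2;37;38;20m[48;2;33;35;19m🬎[38;2;37;38;20m[48;2;33;35;19m🬎[38;2;29;38;25m[48;2;22;78;67m🬆[38;2;26;92;79m[48;2;32;114;98m🬆[38;2;33;118;102m[48;2;38;135;116m🬆[38;2;39;39;21m[48;2;40;141;121m🬁[38;2;41;145;124m[48;2;36;37;20m🬓[38;2;37;38;20m[48;2;33;35;19m🬎[38;2;37;38;20m[48;2;33;35;19m🬎[0m
[38;2;29;32;18m[48;2;25;29;17m🬎[38;2;29;32;18m[48;2;25;29;17m🬎[38;2;28;31;17m[48;2;12;45;38m▌[38;2;23;80;69m[48;2;28;101;87m▌[38;2;33;116;100m[48;2;36;128;110m▌[38;2;40;140;120m[48;2;56;162;141m🬕[38;2;56;169;147m[48;2;142;254;232m🬬[38;2;45;158;136m[48;2;46;164;141m🬂[38;2;29;32;18m[48;2;25;29;17m🬎[38;2;29;32;18m[48;2;25;29;17m🬎[0m
[38;2;21;26;15m[48;2;17;23;14m🬎[38;2;21;26;15m[48;2;17;23;14m🬎[38;2;12;42;36m[48;2;19;24;14m🬁[38;2;26;92;79m[48;2;17;62;53m🬨[38;2;36;127;109m[48;2;32;113;97m▐[38;2;42;147;126m[48;2;39;137;118m▐[38;2;48;162;140m[48;2;43;152;131m🬊[38;2;45;159;136m[48;2;18;24;14m🬕[38;2;21;26;15m[48;2;17;23;14m🬎[38;2;21;26;15m[48;2;17;23;14m🬎[0m
[38;2;15;21;13m[48;2;11;18;12m🬂[38;2;15;21;13m[48;2;11;18;12m🬂[38;2;15;21;13m[48;2;11;18;12m🬂[38;2;15;21;13m[48;2;11;18;12m🬂[38;2;29;103;88m[48;2;11;18;12m🬂[38;2;36;128;111m[48;2;11;18;12m🬂[38;2;39;139;119m[48;2;11;18;12m🬀[38;2;15;21;13m[48;2;11;18;12m🬂[38;2;15;21;13m[48;2;11;18;12m🬂[38;2;15;21;13m[48;2;11;18;12m🬂[0m
</frame>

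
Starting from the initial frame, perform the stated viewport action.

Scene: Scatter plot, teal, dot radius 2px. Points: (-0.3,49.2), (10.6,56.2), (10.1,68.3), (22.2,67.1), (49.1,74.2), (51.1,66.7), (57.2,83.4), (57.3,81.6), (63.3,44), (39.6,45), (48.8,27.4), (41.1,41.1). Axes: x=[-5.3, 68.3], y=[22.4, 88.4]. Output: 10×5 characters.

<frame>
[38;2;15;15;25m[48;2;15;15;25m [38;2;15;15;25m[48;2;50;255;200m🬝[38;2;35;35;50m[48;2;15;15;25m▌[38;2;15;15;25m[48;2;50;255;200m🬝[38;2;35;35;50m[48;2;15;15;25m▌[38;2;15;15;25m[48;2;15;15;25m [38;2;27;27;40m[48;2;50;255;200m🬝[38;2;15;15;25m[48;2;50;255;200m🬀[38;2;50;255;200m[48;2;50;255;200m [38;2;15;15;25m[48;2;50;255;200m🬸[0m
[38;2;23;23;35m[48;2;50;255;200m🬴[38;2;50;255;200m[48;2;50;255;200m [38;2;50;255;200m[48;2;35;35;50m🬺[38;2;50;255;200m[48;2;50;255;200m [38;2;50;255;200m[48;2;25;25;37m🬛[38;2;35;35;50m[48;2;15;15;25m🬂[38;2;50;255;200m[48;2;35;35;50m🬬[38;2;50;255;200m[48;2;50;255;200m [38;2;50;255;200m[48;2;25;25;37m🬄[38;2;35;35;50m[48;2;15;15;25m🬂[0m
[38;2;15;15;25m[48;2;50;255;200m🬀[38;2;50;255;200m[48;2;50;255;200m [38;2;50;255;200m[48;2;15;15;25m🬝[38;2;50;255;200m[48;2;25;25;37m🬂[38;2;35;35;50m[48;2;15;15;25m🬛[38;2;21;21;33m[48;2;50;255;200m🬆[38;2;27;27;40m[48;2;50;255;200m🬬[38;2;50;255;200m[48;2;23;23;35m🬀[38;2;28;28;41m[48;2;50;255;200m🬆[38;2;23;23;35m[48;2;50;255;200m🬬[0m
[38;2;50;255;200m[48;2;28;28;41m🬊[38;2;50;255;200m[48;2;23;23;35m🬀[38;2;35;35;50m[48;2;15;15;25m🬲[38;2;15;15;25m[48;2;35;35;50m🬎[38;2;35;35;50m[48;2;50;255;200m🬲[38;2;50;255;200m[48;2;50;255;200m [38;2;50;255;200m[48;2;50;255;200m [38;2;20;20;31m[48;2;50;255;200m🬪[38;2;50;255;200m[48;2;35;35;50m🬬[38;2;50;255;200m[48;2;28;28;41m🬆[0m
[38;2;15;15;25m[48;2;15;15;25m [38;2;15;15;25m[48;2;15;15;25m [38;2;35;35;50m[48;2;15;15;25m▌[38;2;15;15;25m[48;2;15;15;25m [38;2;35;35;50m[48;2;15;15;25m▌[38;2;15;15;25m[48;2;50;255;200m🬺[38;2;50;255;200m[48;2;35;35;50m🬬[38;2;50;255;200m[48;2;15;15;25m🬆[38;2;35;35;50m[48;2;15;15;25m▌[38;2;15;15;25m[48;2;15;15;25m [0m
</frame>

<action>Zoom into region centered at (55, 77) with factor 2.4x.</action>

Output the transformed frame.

<frame>
[38;2;15;15;25m[48;2;15;15;25m [38;2;15;15;25m[48;2;15;15;25m [38;2;35;35;50m[48;2;15;15;25m▌[38;2;15;15;25m[48;2;15;15;25m [38;2;27;27;40m[48;2;50;255;200m🬝[38;2;15;15;25m[48;2;50;255;200m🬊[38;2;35;35;50m[48;2;15;15;25m▌[38;2;15;15;25m[48;2;15;15;25m [38;2;35;35;50m[48;2;15;15;25m▌[38;2;15;15;25m[48;2;15;15;25m [0m
[38;2;35;35;50m[48;2;15;15;25m🬂[38;2;35;35;50m[48;2;15;15;25m🬂[38;2;35;35;50m[48;2;15;15;25m🬕[38;2;35;35;50m[48;2;15;15;25m🬂[38;2;50;255;200m[48;2;35;35;50m🬬[38;2;50;255;200m[48;2;50;255;200m [38;2;50;255;200m[48;2;25;25;37m🬄[38;2;35;35;50m[48;2;15;15;25m🬂[38;2;35;35;50m[48;2;15;15;25m🬕[38;2;35;35;50m[48;2;15;15;25m🬂[0m
[38;2;15;15;25m[48;2;35;35;50m🬰[38;2;23;23;35m[48;2;50;255;200m🬝[38;2;35;35;50m[48;2;50;255;200m🬀[38;2;21;21;33m[48;2;50;255;200m🬊[38;2;35;35;50m[48;2;15;15;25m🬛[38;2;50;255;200m[48;2;23;23;35m🬀[38;2;35;35;50m[48;2;15;15;25m🬛[38;2;15;15;25m[48;2;35;35;50m🬰[38;2;35;35;50m[48;2;15;15;25m🬛[38;2;15;15;25m[48;2;35;35;50m🬰[0m
[38;2;15;15;25m[48;2;35;35;50m🬎[38;2;15;15;25m[48;2;35;35;50m🬎[38;2;50;255;200m[48;2;35;35;50m🬊[38;2;50;255;200m[48;2;15;15;25m🬶[38;2;27;27;40m[48;2;50;255;200m🬬[38;2;15;15;25m[48;2;35;35;50m🬎[38;2;35;35;50m[48;2;15;15;25m🬲[38;2;15;15;25m[48;2;35;35;50m🬎[38;2;35;35;50m[48;2;15;15;25m🬲[38;2;15;15;25m[48;2;35;35;50m🬎[0m
[38;2;15;15;25m[48;2;15;15;25m [38;2;15;15;25m[48;2;15;15;25m [38;2;50;255;200m[48;2;27;27;40m🬁[38;2;50;255;200m[48;2;15;15;25m🬬[38;2;50;255;200m[48;2;21;21;33m🬆[38;2;15;15;25m[48;2;15;15;25m [38;2;35;35;50m[48;2;15;15;25m▌[38;2;15;15;25m[48;2;15;15;25m [38;2;35;35;50m[48;2;15;15;25m▌[38;2;15;15;25m[48;2;15;15;25m [0m
</frame>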